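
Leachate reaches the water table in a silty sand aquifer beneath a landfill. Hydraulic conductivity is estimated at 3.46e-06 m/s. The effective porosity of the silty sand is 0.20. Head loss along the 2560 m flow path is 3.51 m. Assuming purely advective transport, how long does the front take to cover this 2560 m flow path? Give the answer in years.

3420

Convert K: 3.46e-06 m/s × 86400 = 0.2989 m/day.
Hydraulic gradient i = Δh / L = 3.51 / 2560 = 0.001371.
Darcy flux q = K · i = 0.2989 × 0.001371 = 0.0004099 m/day.
Seepage velocity v = q / n_e = 0.0004099 / 0.20 = 0.002049 m/day.
Travel time t = L / v = 2560 / 0.002049 = 1.249e+06 days = 3420 years.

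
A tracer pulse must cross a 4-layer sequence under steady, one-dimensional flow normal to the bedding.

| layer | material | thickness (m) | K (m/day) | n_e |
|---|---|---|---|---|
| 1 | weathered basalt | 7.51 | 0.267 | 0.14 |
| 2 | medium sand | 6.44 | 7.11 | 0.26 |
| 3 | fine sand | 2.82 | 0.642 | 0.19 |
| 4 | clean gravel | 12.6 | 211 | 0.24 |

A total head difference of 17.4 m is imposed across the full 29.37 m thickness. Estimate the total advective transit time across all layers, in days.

With flow normal to the layers, continuity requires the same specific discharge q through every layer.
Σ(b_i/K_i) = 7.51/0.267 + 6.44/7.11 + 2.82/0.642 + 12.6/211 = 33.49 d.
q = Δh / Σ(b_i/K_i) = 17.4 / 33.49 = 0.5196 m/day.
In each layer the seepage velocity is v_i = q/n_i, so the layer transit time is t_i = b_i·n_i / q:
  layer 1 (weathered basalt): t_1 = 7.51 × 0.14 / 0.5196 = 2.023 d
  layer 2 (medium sand): t_2 = 6.44 × 0.26 / 0.5196 = 3.222 d
  layer 3 (fine sand): t_3 = 2.82 × 0.19 / 0.5196 = 1.031 d
  layer 4 (clean gravel): t_4 = 12.6 × 0.24 / 0.5196 = 5.820 d
Total t = Σ t_i = 12.10 days.

12.1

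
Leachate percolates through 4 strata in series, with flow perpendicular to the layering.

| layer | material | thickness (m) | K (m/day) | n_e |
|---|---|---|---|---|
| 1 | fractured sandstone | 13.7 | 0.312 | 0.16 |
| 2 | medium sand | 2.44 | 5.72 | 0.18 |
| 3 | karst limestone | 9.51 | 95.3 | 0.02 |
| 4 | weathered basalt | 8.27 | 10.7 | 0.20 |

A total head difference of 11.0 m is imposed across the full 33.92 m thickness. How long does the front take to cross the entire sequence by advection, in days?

18.4

With flow normal to the layers, continuity requires the same specific discharge q through every layer.
Σ(b_i/K_i) = 13.7/0.312 + 2.44/5.72 + 9.51/95.3 + 8.27/10.7 = 45.21 d.
q = Δh / Σ(b_i/K_i) = 11.0 / 45.21 = 0.2433 m/day.
In each layer the seepage velocity is v_i = q/n_i, so the layer transit time is t_i = b_i·n_i / q:
  layer 1 (fractured sandstone): t_1 = 13.7 × 0.16 / 0.2433 = 9.009 d
  layer 2 (medium sand): t_2 = 2.44 × 0.18 / 0.2433 = 1.805 d
  layer 3 (karst limestone): t_3 = 9.51 × 0.02 / 0.2433 = 0.7817 d
  layer 4 (weathered basalt): t_4 = 8.27 × 0.20 / 0.2433 = 6.798 d
Total t = Σ t_i = 18.39 days.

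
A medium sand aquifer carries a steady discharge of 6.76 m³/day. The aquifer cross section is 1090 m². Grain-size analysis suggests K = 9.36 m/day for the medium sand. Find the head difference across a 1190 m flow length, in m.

0.788

From Q = K·A·i, i = Q / (K·A) = 6.76 / (9.360 × 1090) = 0.0006626.
Head loss Δh = i · L = 0.0006626 × 1190 = 0.7885 m.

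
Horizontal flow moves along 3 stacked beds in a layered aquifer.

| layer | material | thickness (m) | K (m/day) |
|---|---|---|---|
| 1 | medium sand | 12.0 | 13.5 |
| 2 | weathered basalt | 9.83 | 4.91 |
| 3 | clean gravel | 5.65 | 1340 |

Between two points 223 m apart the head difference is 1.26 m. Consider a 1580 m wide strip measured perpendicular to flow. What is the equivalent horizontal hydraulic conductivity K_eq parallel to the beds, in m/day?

283

Flow is parallel to layering, so each bed carries its own Darcy discharge and the transmissivities add.
Σ(K_i·b_i) = 13.5×12.0 + 4.91×9.83 + 1340×5.65 = 7781 m²/day.
Total thickness b = 27.48 m, so K_eq = Σ(K_i·b_i)/b = 283.2 m/day.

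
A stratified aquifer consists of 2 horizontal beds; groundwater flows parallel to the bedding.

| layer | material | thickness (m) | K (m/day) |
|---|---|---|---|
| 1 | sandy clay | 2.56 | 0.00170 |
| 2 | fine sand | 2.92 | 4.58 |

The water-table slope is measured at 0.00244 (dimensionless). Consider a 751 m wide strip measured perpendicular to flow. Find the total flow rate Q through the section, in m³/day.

24.5

Flow is parallel to layering, so each bed carries its own Darcy discharge and the transmissivities add.
Σ(K_i·b_i) = 0.00170×2.56 + 4.58×2.92 = 13.38 m²/day.
Hydraulic gradient i = 0.00244.
Q = Σ(K_i·b_i) · W · i = 13.38 × 751 × 0.002440 = 24.51 m³/day.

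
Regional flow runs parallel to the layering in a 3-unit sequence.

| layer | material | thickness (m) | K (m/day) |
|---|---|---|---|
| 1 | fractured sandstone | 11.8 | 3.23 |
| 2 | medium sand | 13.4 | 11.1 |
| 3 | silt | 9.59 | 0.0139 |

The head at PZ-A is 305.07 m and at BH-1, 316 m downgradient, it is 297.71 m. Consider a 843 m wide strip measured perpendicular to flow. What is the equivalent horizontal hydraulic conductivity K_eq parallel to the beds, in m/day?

Flow is parallel to layering, so each bed carries its own Darcy discharge and the transmissivities add.
Σ(K_i·b_i) = 3.23×11.8 + 11.1×13.4 + 0.0139×9.59 = 187.0 m²/day.
Total thickness b = 34.79 m, so K_eq = Σ(K_i·b_i)/b = 5.375 m/day.

5.37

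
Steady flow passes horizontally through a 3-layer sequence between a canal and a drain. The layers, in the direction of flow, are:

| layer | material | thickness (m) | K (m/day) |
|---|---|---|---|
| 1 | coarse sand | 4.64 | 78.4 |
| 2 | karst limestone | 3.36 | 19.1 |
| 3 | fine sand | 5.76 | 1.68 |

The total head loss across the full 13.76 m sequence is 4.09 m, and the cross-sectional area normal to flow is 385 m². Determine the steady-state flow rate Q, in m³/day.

Flow is perpendicular to layering, so the layers act in series and the equivalent K is the thickness-weighted harmonic mean.
Total thickness L = 4.64 + 3.36 + 5.76 = 13.76 m.
Σ(b_i/K_i) = 4.64/78.4 + 3.36/19.1 + 5.76/1.68 = 3.664 d.
K_eq = L / Σ(b_i/K_i) = 13.76 / 3.664 = 3.756 m/day.
Q = K_eq · A · (Δh/L) = 3.756 × 385 × (4.09/13.76) = 429.8 m³/day.

430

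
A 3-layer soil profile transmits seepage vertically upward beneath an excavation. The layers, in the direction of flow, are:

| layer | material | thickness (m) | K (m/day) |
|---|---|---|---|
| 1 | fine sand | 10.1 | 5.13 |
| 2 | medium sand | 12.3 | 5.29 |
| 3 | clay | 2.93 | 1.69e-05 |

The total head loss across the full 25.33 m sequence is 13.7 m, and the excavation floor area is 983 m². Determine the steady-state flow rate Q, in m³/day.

0.0777

Flow is perpendicular to layering, so the layers act in series and the equivalent K is the thickness-weighted harmonic mean.
Total thickness L = 10.1 + 12.3 + 2.93 = 25.33 m.
Σ(b_i/K_i) = 10.1/5.13 + 12.3/5.29 + 2.93/1.69e-05 = 1.734e+05 d.
K_eq = L / Σ(b_i/K_i) = 25.33 / 1.734e+05 = 0.0001461 m/day.
Q = K_eq · A · (Δh/L) = 0.0001461 × 983 × (13.7/25.33) = 0.07768 m³/day.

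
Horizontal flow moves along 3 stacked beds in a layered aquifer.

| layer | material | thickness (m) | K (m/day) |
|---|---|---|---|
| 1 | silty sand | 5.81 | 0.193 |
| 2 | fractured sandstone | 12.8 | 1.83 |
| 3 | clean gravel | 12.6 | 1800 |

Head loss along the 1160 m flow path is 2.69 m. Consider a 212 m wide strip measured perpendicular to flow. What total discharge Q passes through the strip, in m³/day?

Flow is parallel to layering, so each bed carries its own Darcy discharge and the transmissivities add.
Σ(K_i·b_i) = 0.193×5.81 + 1.83×12.8 + 1800×12.6 = 22705 m²/day.
Hydraulic gradient i = Δh / L = 2.69 / 1160 = 0.002319.
Q = Σ(K_i·b_i) · W · i = 22705 × 212 × 0.002319 = 11162 m³/day.

11200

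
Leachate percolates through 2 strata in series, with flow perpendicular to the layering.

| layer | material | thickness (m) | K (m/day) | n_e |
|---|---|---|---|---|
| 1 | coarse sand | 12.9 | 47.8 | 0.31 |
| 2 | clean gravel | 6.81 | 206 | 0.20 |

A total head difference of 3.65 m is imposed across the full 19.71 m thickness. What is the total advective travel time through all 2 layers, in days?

With flow normal to the layers, continuity requires the same specific discharge q through every layer.
Σ(b_i/K_i) = 12.9/47.8 + 6.81/206 = 0.3029 d.
q = Δh / Σ(b_i/K_i) = 3.65 / 0.3029 = 12.05 m/day.
In each layer the seepage velocity is v_i = q/n_i, so the layer transit time is t_i = b_i·n_i / q:
  layer 1 (coarse sand): t_1 = 12.9 × 0.31 / 12.05 = 0.3319 d
  layer 2 (clean gravel): t_2 = 6.81 × 0.20 / 12.05 = 0.1130 d
Total t = Σ t_i = 0.4449 days.

0.445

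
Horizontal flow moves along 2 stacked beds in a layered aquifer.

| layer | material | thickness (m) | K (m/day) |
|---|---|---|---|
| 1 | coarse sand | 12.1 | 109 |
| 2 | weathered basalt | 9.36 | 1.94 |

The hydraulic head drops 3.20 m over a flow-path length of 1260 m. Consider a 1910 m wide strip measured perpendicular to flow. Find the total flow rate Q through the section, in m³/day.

6490

Flow is parallel to layering, so each bed carries its own Darcy discharge and the transmissivities add.
Σ(K_i·b_i) = 109×12.1 + 1.94×9.36 = 1337 m²/day.
Hydraulic gradient i = Δh / L = 3.20 / 1260 = 0.002540.
Q = Σ(K_i·b_i) · W · i = 1337 × 1910 × 0.002540 = 6486 m³/day.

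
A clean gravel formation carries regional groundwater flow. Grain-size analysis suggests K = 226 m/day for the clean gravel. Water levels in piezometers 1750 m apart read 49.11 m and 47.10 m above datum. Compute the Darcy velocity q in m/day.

Hydraulic gradient i = (49.11 − 47.10) / 1750 = 2.01 / 1750 = 0.001149.
Specific discharge q = K · i = 226.0 × 0.001149 = 0.2596 m/day.

0.260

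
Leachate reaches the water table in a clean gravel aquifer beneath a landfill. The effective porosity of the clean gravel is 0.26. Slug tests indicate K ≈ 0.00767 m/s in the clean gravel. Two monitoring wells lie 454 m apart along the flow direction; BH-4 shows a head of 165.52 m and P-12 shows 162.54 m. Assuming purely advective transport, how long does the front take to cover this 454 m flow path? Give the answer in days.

Convert K: 0.00767 m/s × 86400 = 662.7 m/day.
Hydraulic gradient i = (165.52 − 162.54) / 454 = 2.98 / 454 = 0.006564.
Darcy flux q = K · i = 662.7 × 0.006564 = 4.350 m/day.
Seepage velocity v = q / n_e = 4.350 / 0.26 = 16.73 m/day.
Travel time t = L / v = 454 / 16.73 = 27.14 days.

27.1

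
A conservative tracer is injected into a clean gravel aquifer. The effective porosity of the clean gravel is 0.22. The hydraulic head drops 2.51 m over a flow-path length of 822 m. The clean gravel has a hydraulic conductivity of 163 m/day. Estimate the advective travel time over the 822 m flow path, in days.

363

Hydraulic gradient i = Δh / L = 2.51 / 822 = 0.003054.
Darcy flux q = K · i = 163.0 × 0.003054 = 0.4977 m/day.
Seepage velocity v = q / n_e = 0.4977 / 0.22 = 2.262 m/day.
Travel time t = L / v = 822 / 2.262 = 363.3 days.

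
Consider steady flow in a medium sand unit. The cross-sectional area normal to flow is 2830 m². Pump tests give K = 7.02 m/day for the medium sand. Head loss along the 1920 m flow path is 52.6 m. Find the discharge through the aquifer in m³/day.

Hydraulic gradient i = Δh / L = 52.6 / 1920 = 0.02740.
Darcy's law: Q = K · A · i = 7.020 × 2830 × 0.02740 = 544.3 m³/day.

544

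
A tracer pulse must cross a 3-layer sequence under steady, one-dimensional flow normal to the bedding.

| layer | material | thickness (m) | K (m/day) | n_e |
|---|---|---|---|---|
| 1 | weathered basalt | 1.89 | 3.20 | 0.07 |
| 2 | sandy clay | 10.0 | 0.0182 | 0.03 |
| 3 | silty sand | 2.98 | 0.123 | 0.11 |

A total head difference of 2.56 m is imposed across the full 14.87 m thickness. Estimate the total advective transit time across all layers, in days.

171

With flow normal to the layers, continuity requires the same specific discharge q through every layer.
Σ(b_i/K_i) = 1.89/3.20 + 10.0/0.0182 + 2.98/0.123 = 574.3 d.
q = Δh / Σ(b_i/K_i) = 2.56 / 574.3 = 0.004458 m/day.
In each layer the seepage velocity is v_i = q/n_i, so the layer transit time is t_i = b_i·n_i / q:
  layer 1 (weathered basalt): t_1 = 1.89 × 0.07 / 0.004458 = 29.68 d
  layer 2 (sandy clay): t_2 = 10.0 × 0.03 / 0.004458 = 67.30 d
  layer 3 (silty sand): t_3 = 2.98 × 0.11 / 0.004458 = 73.53 d
Total t = Σ t_i = 170.5 days.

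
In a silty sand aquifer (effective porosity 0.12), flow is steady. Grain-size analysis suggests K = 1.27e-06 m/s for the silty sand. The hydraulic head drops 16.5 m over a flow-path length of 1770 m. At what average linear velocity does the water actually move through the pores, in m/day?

0.00852

Convert K: 1.27e-06 m/s × 86400 = 0.1097 m/day.
Hydraulic gradient i = Δh / L = 16.5 / 1770 = 0.009322.
Darcy flux q = K · i = 0.1097 × 0.009322 = 0.001023 m/day.
Seepage velocity v = q / n_e = 0.001023 / 0.12 = 0.008524 m/day.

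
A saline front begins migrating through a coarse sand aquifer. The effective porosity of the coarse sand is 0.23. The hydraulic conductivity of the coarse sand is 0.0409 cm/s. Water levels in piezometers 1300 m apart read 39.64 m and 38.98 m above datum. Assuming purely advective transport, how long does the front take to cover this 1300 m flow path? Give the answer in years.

45.6

Convert K: 0.0409 cm/s × 864 = 35.34 m/day.
Hydraulic gradient i = (39.64 − 38.98) / 1300 = 0.66 / 1300 = 0.0005077.
Darcy flux q = K · i = 35.34 × 0.0005077 = 0.01794 m/day.
Seepage velocity v = q / n_e = 0.01794 / 0.23 = 0.07800 m/day.
Travel time t = L / v = 1300 / 0.07800 = 16666 days = 45.63 years.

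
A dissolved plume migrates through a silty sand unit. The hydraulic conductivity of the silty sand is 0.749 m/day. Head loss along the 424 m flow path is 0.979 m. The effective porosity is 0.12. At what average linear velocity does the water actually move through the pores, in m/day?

Hydraulic gradient i = Δh / L = 0.979 / 424 = 0.002309.
Darcy flux q = K · i = 0.7490 × 0.002309 = 0.001729 m/day.
Seepage velocity v = q / n_e = 0.001729 / 0.12 = 0.01441 m/day.

0.0144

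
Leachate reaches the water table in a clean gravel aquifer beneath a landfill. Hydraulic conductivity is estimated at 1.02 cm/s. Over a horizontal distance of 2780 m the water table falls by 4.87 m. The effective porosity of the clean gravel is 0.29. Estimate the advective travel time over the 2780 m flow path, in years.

1.43

Convert K: 1.02 cm/s × 864 = 881.3 m/day.
Hydraulic gradient i = Δh / L = 4.87 / 2780 = 0.001752.
Darcy flux q = K · i = 881.3 × 0.001752 = 1.544 m/day.
Seepage velocity v = q / n_e = 1.544 / 0.29 = 5.324 m/day.
Travel time t = L / v = 2780 / 5.324 = 522.2 days = 1.430 years.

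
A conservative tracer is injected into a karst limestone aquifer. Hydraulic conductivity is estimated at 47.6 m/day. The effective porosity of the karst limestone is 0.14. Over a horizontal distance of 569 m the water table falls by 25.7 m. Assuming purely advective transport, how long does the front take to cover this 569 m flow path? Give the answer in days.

Hydraulic gradient i = Δh / L = 25.7 / 569 = 0.04517.
Darcy flux q = K · i = 47.60 × 0.04517 = 2.150 m/day.
Seepage velocity v = q / n_e = 2.150 / 0.14 = 15.36 m/day.
Travel time t = L / v = 569 / 15.36 = 37.05 days.

37.1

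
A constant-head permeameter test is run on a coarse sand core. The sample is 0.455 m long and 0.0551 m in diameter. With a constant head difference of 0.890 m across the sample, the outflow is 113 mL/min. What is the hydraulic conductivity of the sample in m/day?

Cross-sectional area A = π·(d/2)² = π × (0.0551/2)² = 0.002384 m².
Convert discharge: 113 mL/min = 1.883e-06 m³/s.
Darcy's law rearranged: K = Q·L / (A·Δh) = 1.883e-06 × 0.455 / (0.002384 × 0.890) = 0.0004038 m/s = 34.89 m/day.

34.9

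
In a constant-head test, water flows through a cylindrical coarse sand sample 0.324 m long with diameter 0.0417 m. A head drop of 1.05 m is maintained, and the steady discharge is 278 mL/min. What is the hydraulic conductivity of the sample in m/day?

Cross-sectional area A = π·(d/2)² = π × (0.0417/2)² = 0.001366 m².
Convert discharge: 278 mL/min = 4.633e-06 m³/s.
Darcy's law rearranged: K = Q·L / (A·Δh) = 4.633e-06 × 0.324 / (0.001366 × 1.05) = 0.001047 m/s = 90.45 m/day.

90.4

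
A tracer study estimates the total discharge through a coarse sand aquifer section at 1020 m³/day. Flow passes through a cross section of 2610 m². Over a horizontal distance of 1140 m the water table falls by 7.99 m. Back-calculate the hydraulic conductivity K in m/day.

Hydraulic gradient i = Δh / L = 7.99 / 1140 = 0.007009.
From Q = K·A·i, K = Q / (A·i) = 1020 / (2610 × 0.007009) = 55.76 m/day.

55.8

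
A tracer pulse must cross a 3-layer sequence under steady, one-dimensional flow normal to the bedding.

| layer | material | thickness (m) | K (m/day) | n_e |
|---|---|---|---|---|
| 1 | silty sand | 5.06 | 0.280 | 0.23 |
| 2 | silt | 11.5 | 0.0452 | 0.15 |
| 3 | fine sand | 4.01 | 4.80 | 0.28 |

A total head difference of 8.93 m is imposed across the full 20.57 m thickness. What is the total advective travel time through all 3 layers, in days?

123

With flow normal to the layers, continuity requires the same specific discharge q through every layer.
Σ(b_i/K_i) = 5.06/0.280 + 11.5/0.0452 + 4.01/4.80 = 273.3 d.
q = Δh / Σ(b_i/K_i) = 8.93 / 273.3 = 0.03267 m/day.
In each layer the seepage velocity is v_i = q/n_i, so the layer transit time is t_i = b_i·n_i / q:
  layer 1 (silty sand): t_1 = 5.06 × 0.23 / 0.03267 = 35.62 d
  layer 2 (silt): t_2 = 11.5 × 0.15 / 0.03267 = 52.80 d
  layer 3 (fine sand): t_3 = 4.01 × 0.28 / 0.03267 = 34.37 d
Total t = Σ t_i = 122.8 days.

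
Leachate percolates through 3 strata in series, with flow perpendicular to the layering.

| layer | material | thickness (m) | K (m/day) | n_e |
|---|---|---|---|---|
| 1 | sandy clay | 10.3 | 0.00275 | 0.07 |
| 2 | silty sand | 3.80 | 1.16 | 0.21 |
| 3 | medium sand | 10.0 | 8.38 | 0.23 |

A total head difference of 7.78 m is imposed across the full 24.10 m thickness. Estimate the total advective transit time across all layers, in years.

With flow normal to the layers, continuity requires the same specific discharge q through every layer.
Σ(b_i/K_i) = 10.3/0.00275 + 3.80/1.16 + 10.0/8.38 = 3750 d.
q = Δh / Σ(b_i/K_i) = 7.78 / 3750 = 0.002075 m/day.
In each layer the seepage velocity is v_i = q/n_i, so the layer transit time is t_i = b_i·n_i / q:
  layer 1 (sandy clay): t_1 = 10.3 × 0.07 / 0.002075 = 347.5 d
  layer 2 (silty sand): t_2 = 3.80 × 0.21 / 0.002075 = 384.6 d
  layer 3 (medium sand): t_3 = 10.0 × 0.23 / 0.002075 = 1109 d
Total t = Σ t_i = 1841 days = 5.040 years.

5.04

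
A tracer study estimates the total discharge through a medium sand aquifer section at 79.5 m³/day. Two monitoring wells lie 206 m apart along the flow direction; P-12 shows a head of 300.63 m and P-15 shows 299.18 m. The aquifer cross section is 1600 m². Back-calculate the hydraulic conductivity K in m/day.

7.06

Hydraulic gradient i = (300.63 − 299.18) / 206 = 1.45 / 206 = 0.007039.
From Q = K·A·i, K = Q / (A·i) = 79.5 / (1600 × 0.007039) = 7.059 m/day.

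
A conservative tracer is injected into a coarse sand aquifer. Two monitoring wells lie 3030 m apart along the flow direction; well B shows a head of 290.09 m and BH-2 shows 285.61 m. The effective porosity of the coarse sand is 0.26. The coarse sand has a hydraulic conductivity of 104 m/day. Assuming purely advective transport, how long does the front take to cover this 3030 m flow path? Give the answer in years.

14.0

Hydraulic gradient i = (290.09 − 285.61) / 3030 = 4.48 / 3030 = 0.001479.
Darcy flux q = K · i = 104.0 × 0.001479 = 0.1538 m/day.
Seepage velocity v = q / n_e = 0.1538 / 0.26 = 0.5914 m/day.
Travel time t = L / v = 3030 / 0.5914 = 5123 days = 14.03 years.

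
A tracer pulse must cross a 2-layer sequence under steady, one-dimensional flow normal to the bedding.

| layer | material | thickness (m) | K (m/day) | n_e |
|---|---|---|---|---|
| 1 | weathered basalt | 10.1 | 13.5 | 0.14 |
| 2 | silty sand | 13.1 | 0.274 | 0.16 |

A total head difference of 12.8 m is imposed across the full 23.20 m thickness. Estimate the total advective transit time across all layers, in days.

13.3

With flow normal to the layers, continuity requires the same specific discharge q through every layer.
Σ(b_i/K_i) = 10.1/13.5 + 13.1/0.274 = 48.56 d.
q = Δh / Σ(b_i/K_i) = 12.8 / 48.56 = 0.2636 m/day.
In each layer the seepage velocity is v_i = q/n_i, so the layer transit time is t_i = b_i·n_i / q:
  layer 1 (weathered basalt): t_1 = 10.1 × 0.14 / 0.2636 = 5.364 d
  layer 2 (silty sand): t_2 = 13.1 × 0.16 / 0.2636 = 7.951 d
Total t = Σ t_i = 13.32 days.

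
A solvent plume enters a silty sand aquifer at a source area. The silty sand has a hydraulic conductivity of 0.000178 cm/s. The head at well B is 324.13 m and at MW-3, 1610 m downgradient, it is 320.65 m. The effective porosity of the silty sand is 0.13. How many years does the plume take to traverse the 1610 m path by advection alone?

Convert K: 0.000178 cm/s × 864 = 0.1538 m/day.
Hydraulic gradient i = (324.13 − 320.65) / 1610 = 3.48 / 1610 = 0.002161.
Darcy flux q = K · i = 0.1538 × 0.002161 = 0.0003324 m/day.
Seepage velocity v = q / n_e = 0.0003324 / 0.13 = 0.002557 m/day.
Travel time t = L / v = 1610 / 0.002557 = 6.296e+05 days = 1724 years.

1720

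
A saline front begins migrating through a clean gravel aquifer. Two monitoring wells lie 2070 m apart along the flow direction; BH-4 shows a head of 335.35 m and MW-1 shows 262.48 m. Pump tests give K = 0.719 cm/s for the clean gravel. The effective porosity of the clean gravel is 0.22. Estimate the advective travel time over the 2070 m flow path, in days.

Convert K: 0.719 cm/s × 864 = 621.2 m/day.
Hydraulic gradient i = (335.35 − 262.48) / 2070 = 72.87 / 2070 = 0.03520.
Darcy flux q = K · i = 621.2 × 0.03520 = 21.87 m/day.
Seepage velocity v = q / n_e = 21.87 / 0.22 = 99.40 m/day.
Travel time t = L / v = 2070 / 99.40 = 20.82 days.

20.8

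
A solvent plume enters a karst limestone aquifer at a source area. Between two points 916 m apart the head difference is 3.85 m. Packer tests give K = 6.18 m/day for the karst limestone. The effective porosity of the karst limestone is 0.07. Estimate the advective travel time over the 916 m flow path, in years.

6.76

Hydraulic gradient i = Δh / L = 3.85 / 916 = 0.004203.
Darcy flux q = K · i = 6.180 × 0.004203 = 0.02597 m/day.
Seepage velocity v = q / n_e = 0.02597 / 0.07 = 0.3711 m/day.
Travel time t = L / v = 916 / 0.3711 = 2469 days = 6.758 years.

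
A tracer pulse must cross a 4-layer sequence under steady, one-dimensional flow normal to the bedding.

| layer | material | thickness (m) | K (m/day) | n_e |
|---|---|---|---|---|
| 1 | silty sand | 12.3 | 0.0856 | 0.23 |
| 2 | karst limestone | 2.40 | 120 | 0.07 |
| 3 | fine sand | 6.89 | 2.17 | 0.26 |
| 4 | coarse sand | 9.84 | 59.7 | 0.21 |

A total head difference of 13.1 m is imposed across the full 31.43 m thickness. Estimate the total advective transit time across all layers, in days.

With flow normal to the layers, continuity requires the same specific discharge q through every layer.
Σ(b_i/K_i) = 12.3/0.0856 + 2.40/120 + 6.89/2.17 + 9.84/59.7 = 147.1 d.
q = Δh / Σ(b_i/K_i) = 13.1 / 147.1 = 0.08908 m/day.
In each layer the seepage velocity is v_i = q/n_i, so the layer transit time is t_i = b_i·n_i / q:
  layer 1 (silty sand): t_1 = 12.3 × 0.23 / 0.08908 = 31.76 d
  layer 2 (karst limestone): t_2 = 2.40 × 0.07 / 0.08908 = 1.886 d
  layer 3 (fine sand): t_3 = 6.89 × 0.26 / 0.08908 = 20.11 d
  layer 4 (coarse sand): t_4 = 9.84 × 0.21 / 0.08908 = 23.20 d
Total t = Σ t_i = 76.95 days.

76.9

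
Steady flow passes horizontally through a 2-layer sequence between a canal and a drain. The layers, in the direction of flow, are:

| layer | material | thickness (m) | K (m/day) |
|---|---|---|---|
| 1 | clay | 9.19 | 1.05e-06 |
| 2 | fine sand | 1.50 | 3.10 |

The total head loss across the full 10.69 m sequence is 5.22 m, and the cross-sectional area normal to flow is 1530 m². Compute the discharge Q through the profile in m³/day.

Flow is perpendicular to layering, so the layers act in series and the equivalent K is the thickness-weighted harmonic mean.
Total thickness L = 9.19 + 1.50 = 10.69 m.
Σ(b_i/K_i) = 9.19/1.05e-06 + 1.50/3.10 = 8.752e+06 d.
K_eq = L / Σ(b_i/K_i) = 10.69 / 8.752e+06 = 1.221e-06 m/day.
Q = K_eq · A · (Δh/L) = 1.221e-06 × 1530 × (5.22/10.69) = 0.0009125 m³/day.

0.000913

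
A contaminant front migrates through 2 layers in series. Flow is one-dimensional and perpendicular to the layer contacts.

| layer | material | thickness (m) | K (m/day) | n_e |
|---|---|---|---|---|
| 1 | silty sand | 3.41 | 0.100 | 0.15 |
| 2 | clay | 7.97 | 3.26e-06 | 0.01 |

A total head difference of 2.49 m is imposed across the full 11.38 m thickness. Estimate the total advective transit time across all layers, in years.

With flow normal to the layers, continuity requires the same specific discharge q through every layer.
Σ(b_i/K_i) = 3.41/0.100 + 7.97/3.26e-06 = 2.445e+06 d.
q = Δh / Σ(b_i/K_i) = 2.49 / 2.445e+06 = 1.018e-06 m/day.
In each layer the seepage velocity is v_i = q/n_i, so the layer transit time is t_i = b_i·n_i / q:
  layer 1 (silty sand): t_1 = 3.41 × 0.15 / 1.018e-06 = 5.022e+05 d
  layer 2 (clay): t_2 = 7.97 × 0.01 / 1.018e-06 = 78254 d
Total t = Σ t_i = 5.805e+05 days = 1589 years.

1590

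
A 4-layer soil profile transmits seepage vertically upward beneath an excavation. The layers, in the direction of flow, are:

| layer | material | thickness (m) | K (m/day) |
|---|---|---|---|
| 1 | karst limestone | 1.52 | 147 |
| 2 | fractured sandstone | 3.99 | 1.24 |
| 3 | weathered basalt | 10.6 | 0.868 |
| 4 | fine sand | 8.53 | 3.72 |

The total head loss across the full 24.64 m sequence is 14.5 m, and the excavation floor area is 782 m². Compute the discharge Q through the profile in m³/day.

Flow is perpendicular to layering, so the layers act in series and the equivalent K is the thickness-weighted harmonic mean.
Total thickness L = 1.52 + 3.99 + 10.6 + 8.53 = 24.64 m.
Σ(b_i/K_i) = 1.52/147 + 3.99/1.24 + 10.6/0.868 + 8.53/3.72 = 17.73 d.
K_eq = L / Σ(b_i/K_i) = 24.64 / 17.73 = 1.389 m/day.
Q = K_eq · A · (Δh/L) = 1.389 × 782 × (14.5/24.64) = 639.4 m³/day.

639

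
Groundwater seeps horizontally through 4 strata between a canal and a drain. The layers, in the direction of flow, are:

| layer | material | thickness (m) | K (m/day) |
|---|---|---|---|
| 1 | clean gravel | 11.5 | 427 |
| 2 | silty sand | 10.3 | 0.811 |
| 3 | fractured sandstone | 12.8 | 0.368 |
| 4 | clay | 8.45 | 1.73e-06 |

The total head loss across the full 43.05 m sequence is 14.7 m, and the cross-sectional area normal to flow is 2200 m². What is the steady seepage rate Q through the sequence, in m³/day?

0.00662

Flow is perpendicular to layering, so the layers act in series and the equivalent K is the thickness-weighted harmonic mean.
Total thickness L = 11.5 + 10.3 + 12.8 + 8.45 = 43.05 m.
Σ(b_i/K_i) = 11.5/427 + 10.3/0.811 + 12.8/0.368 + 8.45/1.73e-06 = 4.884e+06 d.
K_eq = L / Σ(b_i/K_i) = 43.05 / 4.884e+06 = 8.814e-06 m/day.
Q = K_eq · A · (Δh/L) = 8.814e-06 × 2200 × (14.7/43.05) = 0.006621 m³/day.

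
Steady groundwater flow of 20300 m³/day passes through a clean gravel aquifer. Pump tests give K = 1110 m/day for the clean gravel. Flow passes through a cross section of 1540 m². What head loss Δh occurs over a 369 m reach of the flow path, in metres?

4.38

From Q = K·A·i, i = Q / (K·A) = 20300 / (1110 × 1540) = 0.01188.
Head loss Δh = i · L = 0.01188 × 369 = 4.382 m.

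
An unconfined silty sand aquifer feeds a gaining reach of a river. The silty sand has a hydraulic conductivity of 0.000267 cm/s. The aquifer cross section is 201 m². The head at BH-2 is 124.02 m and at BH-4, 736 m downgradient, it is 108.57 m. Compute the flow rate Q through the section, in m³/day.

Convert K: 0.000267 cm/s × 864 = 0.2307 m/day.
Hydraulic gradient i = (124.02 − 108.57) / 736 = 15.45 / 736 = 0.02099.
Darcy's law: Q = K · A · i = 0.2307 × 201.0 × 0.02099 = 0.9734 m³/day.

0.973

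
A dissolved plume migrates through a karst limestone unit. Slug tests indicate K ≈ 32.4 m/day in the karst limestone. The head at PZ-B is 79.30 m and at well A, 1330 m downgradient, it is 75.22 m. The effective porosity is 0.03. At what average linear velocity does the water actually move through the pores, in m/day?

3.31

Hydraulic gradient i = (79.30 − 75.22) / 1330 = 4.08 / 1330 = 0.003068.
Darcy flux q = K · i = 32.40 × 0.003068 = 0.09939 m/day.
Seepage velocity v = q / n_e = 0.09939 / 0.03 = 3.313 m/day.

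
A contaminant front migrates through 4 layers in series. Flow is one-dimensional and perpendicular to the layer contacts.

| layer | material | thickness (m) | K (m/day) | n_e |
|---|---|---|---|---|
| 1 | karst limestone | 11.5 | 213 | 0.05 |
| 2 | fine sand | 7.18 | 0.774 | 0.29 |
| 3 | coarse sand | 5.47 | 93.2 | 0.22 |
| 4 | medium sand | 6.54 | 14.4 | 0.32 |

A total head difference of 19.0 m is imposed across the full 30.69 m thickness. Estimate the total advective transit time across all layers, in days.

3.08

With flow normal to the layers, continuity requires the same specific discharge q through every layer.
Σ(b_i/K_i) = 11.5/213 + 7.18/0.774 + 5.47/93.2 + 6.54/14.4 = 9.843 d.
q = Δh / Σ(b_i/K_i) = 19.0 / 9.843 = 1.930 m/day.
In each layer the seepage velocity is v_i = q/n_i, so the layer transit time is t_i = b_i·n_i / q:
  layer 1 (karst limestone): t_1 = 11.5 × 0.05 / 1.930 = 0.2979 d
  layer 2 (fine sand): t_2 = 7.18 × 0.29 / 1.930 = 1.079 d
  layer 3 (coarse sand): t_3 = 5.47 × 0.22 / 1.930 = 0.6234 d
  layer 4 (medium sand): t_4 = 6.54 × 0.32 / 1.930 = 1.084 d
Total t = Σ t_i = 3.084 days.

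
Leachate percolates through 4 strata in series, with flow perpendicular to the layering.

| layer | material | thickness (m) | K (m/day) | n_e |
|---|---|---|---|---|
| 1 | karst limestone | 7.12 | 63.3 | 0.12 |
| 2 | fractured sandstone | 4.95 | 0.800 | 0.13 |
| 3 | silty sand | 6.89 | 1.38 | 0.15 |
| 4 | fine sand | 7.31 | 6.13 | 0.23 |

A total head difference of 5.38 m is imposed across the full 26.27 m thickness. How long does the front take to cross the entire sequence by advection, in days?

With flow normal to the layers, continuity requires the same specific discharge q through every layer.
Σ(b_i/K_i) = 7.12/63.3 + 4.95/0.800 + 6.89/1.38 + 7.31/6.13 = 12.49 d.
q = Δh / Σ(b_i/K_i) = 5.38 / 12.49 = 0.4309 m/day.
In each layer the seepage velocity is v_i = q/n_i, so the layer transit time is t_i = b_i·n_i / q:
  layer 1 (karst limestone): t_1 = 7.12 × 0.12 / 0.4309 = 1.983 d
  layer 2 (fractured sandstone): t_2 = 4.95 × 0.13 / 0.4309 = 1.493 d
  layer 3 (silty sand): t_3 = 6.89 × 0.15 / 0.4309 = 2.398 d
  layer 4 (fine sand): t_4 = 7.31 × 0.23 / 0.4309 = 3.902 d
Total t = Σ t_i = 9.776 days.

9.78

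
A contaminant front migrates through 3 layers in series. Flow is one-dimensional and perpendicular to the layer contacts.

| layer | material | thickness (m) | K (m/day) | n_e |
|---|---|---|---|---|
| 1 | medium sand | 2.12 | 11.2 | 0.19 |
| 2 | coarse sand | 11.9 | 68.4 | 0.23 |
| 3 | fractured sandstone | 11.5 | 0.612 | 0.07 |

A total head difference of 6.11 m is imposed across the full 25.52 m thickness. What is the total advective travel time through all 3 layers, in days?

With flow normal to the layers, continuity requires the same specific discharge q through every layer.
Σ(b_i/K_i) = 2.12/11.2 + 11.9/68.4 + 11.5/0.612 = 19.15 d.
q = Δh / Σ(b_i/K_i) = 6.11 / 19.15 = 0.3190 m/day.
In each layer the seepage velocity is v_i = q/n_i, so the layer transit time is t_i = b_i·n_i / q:
  layer 1 (medium sand): t_1 = 2.12 × 0.19 / 0.3190 = 1.263 d
  layer 2 (coarse sand): t_2 = 11.9 × 0.23 / 0.3190 = 8.580 d
  layer 3 (fractured sandstone): t_3 = 11.5 × 0.07 / 0.3190 = 2.524 d
Total t = Σ t_i = 12.37 days.

12.4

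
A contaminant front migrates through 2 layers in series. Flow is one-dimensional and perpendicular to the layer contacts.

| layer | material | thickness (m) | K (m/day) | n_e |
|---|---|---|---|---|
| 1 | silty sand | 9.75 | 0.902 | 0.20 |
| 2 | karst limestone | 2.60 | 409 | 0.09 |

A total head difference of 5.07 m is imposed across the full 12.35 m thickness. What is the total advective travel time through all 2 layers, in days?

4.66

With flow normal to the layers, continuity requires the same specific discharge q through every layer.
Σ(b_i/K_i) = 9.75/0.902 + 2.60/409 = 10.82 d.
q = Δh / Σ(b_i/K_i) = 5.07 / 10.82 = 0.4688 m/day.
In each layer the seepage velocity is v_i = q/n_i, so the layer transit time is t_i = b_i·n_i / q:
  layer 1 (silty sand): t_1 = 9.75 × 0.20 / 0.4688 = 4.160 d
  layer 2 (karst limestone): t_2 = 2.60 × 0.09 / 0.4688 = 0.4992 d
Total t = Σ t_i = 4.659 days.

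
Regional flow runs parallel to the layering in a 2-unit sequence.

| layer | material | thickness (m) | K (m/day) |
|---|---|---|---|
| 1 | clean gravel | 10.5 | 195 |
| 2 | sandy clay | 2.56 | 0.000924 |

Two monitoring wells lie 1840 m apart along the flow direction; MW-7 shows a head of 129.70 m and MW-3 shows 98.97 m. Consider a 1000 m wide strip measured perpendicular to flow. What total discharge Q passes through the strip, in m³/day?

Flow is parallel to layering, so each bed carries its own Darcy discharge and the transmissivities add.
Σ(K_i·b_i) = 195×10.5 + 0.000924×2.56 = 2048 m²/day.
Hydraulic gradient i = (129.70 − 98.97) / 1840 = 30.73 / 1840 = 0.01670.
Q = Σ(K_i·b_i) · W · i = 2048 × 1000 × 0.01670 = 34196 m³/day.

34200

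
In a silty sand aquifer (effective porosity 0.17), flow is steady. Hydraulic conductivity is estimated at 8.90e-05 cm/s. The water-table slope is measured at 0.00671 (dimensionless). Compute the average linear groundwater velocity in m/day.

Convert K: 8.90e-05 cm/s × 864 = 0.07690 m/day.
Hydraulic gradient i = 0.00671.
Darcy flux q = K · i = 0.07690 × 0.006710 = 0.0005160 m/day.
Seepage velocity v = q / n_e = 0.0005160 / 0.17 = 0.003035 m/day.

0.00304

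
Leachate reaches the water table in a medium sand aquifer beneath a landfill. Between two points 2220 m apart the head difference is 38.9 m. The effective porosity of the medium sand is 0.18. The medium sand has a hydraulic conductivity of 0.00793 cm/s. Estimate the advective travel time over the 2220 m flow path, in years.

9.11

Convert K: 0.00793 cm/s × 864 = 6.852 m/day.
Hydraulic gradient i = Δh / L = 38.9 / 2220 = 0.01752.
Darcy flux q = K · i = 6.852 × 0.01752 = 0.1201 m/day.
Seepage velocity v = q / n_e = 0.1201 / 0.18 = 0.6670 m/day.
Travel time t = L / v = 2220 / 0.6670 = 3328 days = 9.113 years.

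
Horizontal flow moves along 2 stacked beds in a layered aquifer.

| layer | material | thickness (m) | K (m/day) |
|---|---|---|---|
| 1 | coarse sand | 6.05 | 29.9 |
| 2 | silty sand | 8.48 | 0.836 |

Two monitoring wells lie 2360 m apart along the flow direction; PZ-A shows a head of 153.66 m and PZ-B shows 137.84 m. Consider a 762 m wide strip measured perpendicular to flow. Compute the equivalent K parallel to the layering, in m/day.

Flow is parallel to layering, so each bed carries its own Darcy discharge and the transmissivities add.
Σ(K_i·b_i) = 29.9×6.05 + 0.836×8.48 = 188.0 m²/day.
Total thickness b = 14.53 m, so K_eq = Σ(K_i·b_i)/b = 12.94 m/day.

12.9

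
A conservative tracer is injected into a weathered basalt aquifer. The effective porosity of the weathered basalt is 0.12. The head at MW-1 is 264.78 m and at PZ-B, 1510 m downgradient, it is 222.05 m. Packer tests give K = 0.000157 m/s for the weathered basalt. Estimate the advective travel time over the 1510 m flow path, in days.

472

Convert K: 0.000157 m/s × 86400 = 13.56 m/day.
Hydraulic gradient i = (264.78 − 222.05) / 1510 = 42.73 / 1510 = 0.02830.
Darcy flux q = K · i = 13.56 × 0.02830 = 0.3839 m/day.
Seepage velocity v = q / n_e = 0.3839 / 0.12 = 3.199 m/day.
Travel time t = L / v = 1510 / 3.199 = 472.1 days.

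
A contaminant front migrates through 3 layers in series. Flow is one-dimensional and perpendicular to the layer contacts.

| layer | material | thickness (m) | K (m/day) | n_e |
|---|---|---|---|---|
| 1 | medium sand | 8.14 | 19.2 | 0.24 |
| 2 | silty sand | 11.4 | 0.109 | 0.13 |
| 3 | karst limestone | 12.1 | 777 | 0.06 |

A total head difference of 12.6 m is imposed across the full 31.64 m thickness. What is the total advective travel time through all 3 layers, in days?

34.7

With flow normal to the layers, continuity requires the same specific discharge q through every layer.
Σ(b_i/K_i) = 8.14/19.2 + 11.4/0.109 + 12.1/777 = 105.0 d.
q = Δh / Σ(b_i/K_i) = 12.6 / 105.0 = 0.1200 m/day.
In each layer the seepage velocity is v_i = q/n_i, so the layer transit time is t_i = b_i·n_i / q:
  layer 1 (medium sand): t_1 = 8.14 × 0.24 / 0.1200 = 16.28 d
  layer 2 (silty sand): t_2 = 11.4 × 0.13 / 0.1200 = 12.35 d
  layer 3 (karst limestone): t_3 = 12.1 × 0.06 / 0.1200 = 6.052 d
Total t = Σ t_i = 34.69 days.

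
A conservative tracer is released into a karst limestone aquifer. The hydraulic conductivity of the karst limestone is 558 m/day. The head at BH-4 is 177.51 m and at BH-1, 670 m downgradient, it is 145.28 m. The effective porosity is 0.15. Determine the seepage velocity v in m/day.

179

Hydraulic gradient i = (177.51 − 145.28) / 670 = 32.23 / 670 = 0.04810.
Darcy flux q = K · i = 558.0 × 0.04810 = 26.84 m/day.
Seepage velocity v = q / n_e = 26.84 / 0.15 = 178.9 m/day.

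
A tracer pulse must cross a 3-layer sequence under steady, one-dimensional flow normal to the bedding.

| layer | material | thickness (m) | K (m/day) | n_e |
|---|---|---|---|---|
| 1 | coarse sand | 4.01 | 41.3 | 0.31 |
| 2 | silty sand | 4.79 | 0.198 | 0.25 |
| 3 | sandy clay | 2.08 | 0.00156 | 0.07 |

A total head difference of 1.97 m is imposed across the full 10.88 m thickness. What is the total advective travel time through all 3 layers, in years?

4.88

With flow normal to the layers, continuity requires the same specific discharge q through every layer.
Σ(b_i/K_i) = 4.01/41.3 + 4.79/0.198 + 2.08/0.00156 = 1358 d.
q = Δh / Σ(b_i/K_i) = 1.97 / 1358 = 0.001451 m/day.
In each layer the seepage velocity is v_i = q/n_i, so the layer transit time is t_i = b_i·n_i / q:
  layer 1 (coarse sand): t_1 = 4.01 × 0.31 / 0.001451 = 856.7 d
  layer 2 (silty sand): t_2 = 4.79 × 0.25 / 0.001451 = 825.3 d
  layer 3 (sandy clay): t_3 = 2.08 × 0.07 / 0.001451 = 100.3 d
Total t = Σ t_i = 1782 days = 4.880 years.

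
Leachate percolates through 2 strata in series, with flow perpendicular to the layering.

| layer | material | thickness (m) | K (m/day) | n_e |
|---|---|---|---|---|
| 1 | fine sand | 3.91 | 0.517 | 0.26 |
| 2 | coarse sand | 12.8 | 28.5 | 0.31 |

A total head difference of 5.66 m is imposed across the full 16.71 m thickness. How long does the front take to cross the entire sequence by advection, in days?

With flow normal to the layers, continuity requires the same specific discharge q through every layer.
Σ(b_i/K_i) = 3.91/0.517 + 12.8/28.5 = 8.012 d.
q = Δh / Σ(b_i/K_i) = 5.66 / 8.012 = 0.7064 m/day.
In each layer the seepage velocity is v_i = q/n_i, so the layer transit time is t_i = b_i·n_i / q:
  layer 1 (fine sand): t_1 = 3.91 × 0.26 / 0.7064 = 1.439 d
  layer 2 (coarse sand): t_2 = 12.8 × 0.31 / 0.7064 = 5.617 d
Total t = Σ t_i = 7.056 days.

7.06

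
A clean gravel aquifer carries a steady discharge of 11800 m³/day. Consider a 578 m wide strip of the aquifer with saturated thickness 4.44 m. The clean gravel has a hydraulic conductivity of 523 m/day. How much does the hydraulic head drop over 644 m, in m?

5.66

Cross-sectional area A = 578 × 4.44 = 2566 m².
From Q = K·A·i, i = Q / (K·A) = 11800 / (523.0 × 2566) = 0.008792.
Head loss Δh = i · L = 0.008792 × 644 = 5.662 m.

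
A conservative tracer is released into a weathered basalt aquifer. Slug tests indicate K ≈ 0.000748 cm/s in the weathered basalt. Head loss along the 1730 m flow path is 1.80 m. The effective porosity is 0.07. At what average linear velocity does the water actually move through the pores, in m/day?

Convert K: 0.000748 cm/s × 864 = 0.6463 m/day.
Hydraulic gradient i = Δh / L = 1.80 / 1730 = 0.001040.
Darcy flux q = K · i = 0.6463 × 0.001040 = 0.0006724 m/day.
Seepage velocity v = q / n_e = 0.0006724 / 0.07 = 0.009606 m/day.

0.00961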